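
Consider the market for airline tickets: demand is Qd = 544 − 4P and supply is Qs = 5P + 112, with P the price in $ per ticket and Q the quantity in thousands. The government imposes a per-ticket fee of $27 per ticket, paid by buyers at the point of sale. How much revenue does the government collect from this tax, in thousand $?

Tax revenue = $7884 thousand.

Without the tax, 544 − 4P = 5P + 112 gives 9P = 432, so P* = $48 and Q* = 352.
With the tax collected from buyers, demand (in seller-price terms) shifts: Qd = 544 − 4(P + 27).
Solving gives Q = 292 with buyers paying $63 and suppliers receiving $36 (the $27 wedge).
Revenue = t · Q = 27 · 292 = $7884.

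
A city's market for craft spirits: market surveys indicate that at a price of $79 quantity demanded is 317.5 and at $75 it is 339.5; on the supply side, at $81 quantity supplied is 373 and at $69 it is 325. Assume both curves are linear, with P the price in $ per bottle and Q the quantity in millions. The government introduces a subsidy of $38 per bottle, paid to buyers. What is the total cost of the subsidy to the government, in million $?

Government outlay = $16454 million.

Demand slope: (339.5 − 317.5)/(75 − 79) = -5.5, so Qd = 752 − 5.5P.
Supply slope: (325 − 373)/(69 − 81) = 4, so Qs = 4P + 49.
Before the subsidy: set 752 − 5.5P = 4P + 49 → P* = $74, Q* = 345.
With a per-unit subsidy paid to buyers, each effectively pays P − 38, so demand becomes Qd = 752 − 5.5(P − 38).
Solving gives Q = 433 with buyers paying $58 and sellers receiving $96 (the $38 wedge).
Outlay = t · Q = 38 · 433 = $16454.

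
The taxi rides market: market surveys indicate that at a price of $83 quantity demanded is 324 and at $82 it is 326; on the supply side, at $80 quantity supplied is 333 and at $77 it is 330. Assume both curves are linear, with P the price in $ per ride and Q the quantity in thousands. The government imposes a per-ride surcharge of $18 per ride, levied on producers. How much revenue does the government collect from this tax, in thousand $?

Tax revenue = $5760 thousand.

Demand slope: (326 − 324)/(82 − 83) = -2, so Qd = 490 − 2P.
Supply slope: (330 − 333)/(77 − 80) = 1, so Qs = P + 253.
Without the tax, 490 − 2P = P + 253 gives 3P = 237, so P* = $79 and Q* = 332.
With the tax collected from producers, supply shifts: Qs = (P − 18) + 253.
Solving gives Q = 320 with buyers paying $85 and producers receiving $67 (the $18 wedge).
Revenue = t · Q = 18 · 320 = $5760.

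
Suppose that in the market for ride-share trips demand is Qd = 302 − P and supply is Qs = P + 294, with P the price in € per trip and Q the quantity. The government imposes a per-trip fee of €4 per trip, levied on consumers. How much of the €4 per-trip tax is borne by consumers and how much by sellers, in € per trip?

Consumers bear €2 per trip; sellers bear €2 per trip.

Before the tax: set 302 − P = P + 294 → P* = €4, Q* = 298.
With the tax collected from consumers, demand (in seller-price terms) shifts: Qd = 302 − (P + 4).
New equilibrium: consumers pay €6, sellers receive €2, Q = 296. (Wedge: Pb − Ps = 4.)
Burden on consumers: €2; on sellers: €2. (They sum to €4.)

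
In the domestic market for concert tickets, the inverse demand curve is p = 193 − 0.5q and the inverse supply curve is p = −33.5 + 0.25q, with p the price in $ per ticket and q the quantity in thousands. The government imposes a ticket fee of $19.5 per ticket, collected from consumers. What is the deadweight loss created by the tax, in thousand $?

Rewrite in direct form: qd = 386 − 2p and qs = 4p + 134.
Without the tax, 386 − 2p = 4p + 134 gives 6p = 252, so p* = $42 and q* = 302.
With the tax collected from consumers, demand (in seller-price terms) shifts: qd = 386 − 2(p + 19.5).
Solving gives q = 276 with consumers paying $55 and sellers receiving $35.5 (the $19.5 wedge).
Quantity falls by |ΔQ| = |302 − 276| = 26.
DWL = ½ · t · |ΔQ| = ½ · 19.5 · 26 = $253.5.

Deadweight loss = $253.5 thousand.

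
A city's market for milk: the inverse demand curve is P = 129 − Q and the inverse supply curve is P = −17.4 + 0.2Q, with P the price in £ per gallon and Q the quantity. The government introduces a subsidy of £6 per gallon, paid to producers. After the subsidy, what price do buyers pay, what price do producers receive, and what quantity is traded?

Inverting to Q(P) form: Qd = 129 − P; Qs = 5P + 87.
Before the subsidy: set 129 − P = 5P + 87 → P* = £7, Q* = 122.
With a per-unit subsidy paid to producers, each receives P + 6 per unit sold, so supply becomes Qs = 5(P + 6) + 87.
Solving gives Q = 127 with buyers paying £2 and producers receiving £8 (the £6 wedge).

Buyers pay £2; producers receive £8; quantity = 127.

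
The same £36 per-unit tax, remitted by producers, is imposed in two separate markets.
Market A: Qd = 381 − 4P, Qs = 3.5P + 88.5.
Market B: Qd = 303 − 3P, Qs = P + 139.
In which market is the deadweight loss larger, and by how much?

Market A, by £723.6.

Market A: pre-tax P* = £39, Q* = 225; post-tax Q = 157.8; deadweight loss = £1209.6.
Market B: pre-tax P* = £41, Q* = 180; post-tax Q = 153; deadweight loss = £486.
Difference: £1209.6 vs £486 → market A is larger by £723.6.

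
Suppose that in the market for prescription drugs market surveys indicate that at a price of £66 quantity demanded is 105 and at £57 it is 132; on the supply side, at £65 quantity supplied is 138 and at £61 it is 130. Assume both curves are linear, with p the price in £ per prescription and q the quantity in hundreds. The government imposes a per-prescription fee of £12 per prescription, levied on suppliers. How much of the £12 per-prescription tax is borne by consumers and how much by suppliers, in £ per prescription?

Demand slope: (132 − 105)/(57 − 66) = -3, so qd = 303 − 3p.
Supply slope: (130 − 138)/(61 − 65) = 2, so qs = 2p + 8.
Before the tax: set 303 − 3p = 2p + 8 → p* = £59, q* = 126.
With the tax collected from suppliers, supply shifts: qs = 2(p − 12) + 8.
New equilibrium: consumers pay £63.8, suppliers receive £51.8, q = 111.6. (Wedge: pb − ps = 12.)
Burden on consumers: £4.8; on suppliers: £7.2. (They sum to £12.)
The less price-elastic side of the market bears the larger share of a per-unit tax.

Consumers bear £4.8 per prescription; suppliers bear £7.2 per prescription.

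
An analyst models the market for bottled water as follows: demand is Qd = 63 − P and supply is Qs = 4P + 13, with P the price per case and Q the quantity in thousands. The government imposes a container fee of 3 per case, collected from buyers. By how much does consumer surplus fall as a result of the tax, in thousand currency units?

Before the tax: set 63 − P = 4P + 13 → P* = 10, Q* = 53.
With the tax collected from buyers, demand (in seller-price terms) shifts: Qd = 63 − (P + 3).
New equilibrium: buyers pay 12.4, producers receive 9.4, Q = 50.6. (Wedge: Pb − Ps = 3.)
ΔCS is the trapezoid between Q = 50.6 and Q = 53 of height 2.4: ½ · (53 + 50.6) · 2.4 = 124.32.

Consumer surplus falls by 124.32 thousand.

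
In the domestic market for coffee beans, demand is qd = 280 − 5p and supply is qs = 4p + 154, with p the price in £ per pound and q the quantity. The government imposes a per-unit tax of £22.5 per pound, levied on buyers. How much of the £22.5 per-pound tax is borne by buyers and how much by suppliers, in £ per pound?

Before the tax: set 280 − 5p = 4p + 154 → p* = £14, q* = 210.
With the tax collected from buyers, demand (in seller-price terms) shifts: qd = 280 − 5(p + 22.5).
New equilibrium: buyers pay £24, suppliers receive £1.5, q = 160. (Wedge: pb − ps = 22.5.)
Burden on buyers: £10; on suppliers: £12.5. (They sum to £22.5.)

Buyers bear £10 per pound; suppliers bear £12.5 per pound.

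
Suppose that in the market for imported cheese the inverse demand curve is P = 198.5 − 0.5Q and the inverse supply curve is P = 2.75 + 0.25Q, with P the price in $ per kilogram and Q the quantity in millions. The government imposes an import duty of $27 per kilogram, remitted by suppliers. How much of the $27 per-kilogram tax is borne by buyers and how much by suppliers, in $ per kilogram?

Buyers bear $18 per kilogram; suppliers bear $9 per kilogram.

Inverting to Q(P) form: Qd = 397 − 2P; Qs = 4P − 11.
Before the tax: set 397 − 2P = 4P − 11 → P* = $68, Q* = 261.
With the tax collected from suppliers, supply shifts: Qs = 4(P − 27) − 11.
Solving gives Q = 225 with buyers paying $86 and suppliers receiving $59 (the $27 wedge).
Burden on buyers: $18; on suppliers: $9. (They sum to $27.)
The less price-elastic side of the market bears the larger share of a per-unit tax.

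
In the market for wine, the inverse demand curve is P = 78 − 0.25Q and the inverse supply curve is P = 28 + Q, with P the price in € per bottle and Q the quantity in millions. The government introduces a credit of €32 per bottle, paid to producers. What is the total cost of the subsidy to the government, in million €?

Inverting to Q(P) form: Qd = 312 − 4P; Qs = P − 28.
Before the subsidy: set 312 − 4P = P − 28 → P* = €68, Q* = 40.
With a per-unit subsidy paid to producers, each receives P + 32 per unit sold, so supply becomes Qs = (P + 32) − 28.
New equilibrium: buyers pay €61.6, producers receive €93.6, Q = 65.6. (Wedge: Pb − Ps = −32.)
Outlay = t · Q = 32 · 65.6 = €2099.2.

Government outlay = €2099.2 million.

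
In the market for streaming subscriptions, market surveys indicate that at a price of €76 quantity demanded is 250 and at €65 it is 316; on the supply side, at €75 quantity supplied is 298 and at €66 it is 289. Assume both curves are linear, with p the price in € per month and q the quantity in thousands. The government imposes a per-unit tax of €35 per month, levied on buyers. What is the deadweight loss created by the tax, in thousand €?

Deadweight loss = €525 thousand.

Demand slope: (316 − 250)/(65 − 76) = -6, so qd = 706 − 6p.
Supply slope: (289 − 298)/(66 − 75) = 1, so qs = p + 223.
Before the tax: set 706 − 6p = p + 223 → p* = €69, q* = 292.
With the tax collected from buyers, demand (in seller-price terms) shifts: qd = 706 − 6(p + 35).
Solving gives q = 262 with buyers paying €74 and suppliers receiving €39 (the €35 wedge).
Quantity falls by |ΔQ| = |292 − 262| = 30.
DWL = ½ · t · |ΔQ| = ½ · 35 · 30 = €525.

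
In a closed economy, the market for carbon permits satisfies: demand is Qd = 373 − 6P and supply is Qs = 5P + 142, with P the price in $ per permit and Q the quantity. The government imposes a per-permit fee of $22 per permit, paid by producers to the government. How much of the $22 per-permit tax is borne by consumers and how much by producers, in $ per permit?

Without the tax, 373 − 6P = 5P + 142 gives 11P = 231, so P* = $21 and Q* = 247.
With the tax collected from producers, supply shifts: Qs = 5(P − 22) + 142.
Solving gives Q = 187 with consumers paying $31 and producers receiving $9 (the $22 wedge).
Burden on consumers: $10; on producers: $12. (They sum to $22.)
The less price-elastic side of the market bears the larger share of a per-unit tax.

Consumers bear $10 per permit; producers bear $12 per permit.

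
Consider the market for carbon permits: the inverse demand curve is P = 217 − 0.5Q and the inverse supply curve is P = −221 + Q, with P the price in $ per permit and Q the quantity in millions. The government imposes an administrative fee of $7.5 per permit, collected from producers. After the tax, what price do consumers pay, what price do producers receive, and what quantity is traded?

Consumers pay $73.5; producers receive $66; quantity = 287.

Inverting to Q(P) form: Qd = 434 − 2P; Qs = P + 221.
Before the tax: set 434 − 2P = P + 221 → P* = $71, Q* = 292.
With the tax collected from producers, supply shifts: Qs = (P − 7.5) + 221.
Solving gives Q = 287 with consumers paying $73.5 and producers receiving $66 (the $7.5 wedge).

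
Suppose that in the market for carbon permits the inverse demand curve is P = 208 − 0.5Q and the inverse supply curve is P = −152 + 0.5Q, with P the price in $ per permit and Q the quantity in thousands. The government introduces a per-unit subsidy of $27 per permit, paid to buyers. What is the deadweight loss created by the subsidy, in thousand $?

Deadweight loss = $364.5 thousand.

Inverting to Q(P) form: Qd = 416 − 2P; Qs = 2P + 304.
Before the subsidy: set 416 − 2P = 2P + 304 → P* = $28, Q* = 360.
With a per-unit subsidy paid to buyers, each effectively pays P − 27, so demand becomes Qd = 416 − 2(P − 27).
New equilibrium: buyers pay $14.5, producers receive $41.5, Q = 387. (Wedge: Pb − Ps = −27.)
Quantity rises by |ΔQ| = |360 − 387| = 27.
DWL = ½ · t · |ΔQ| = ½ · 27 · 27 = $364.5.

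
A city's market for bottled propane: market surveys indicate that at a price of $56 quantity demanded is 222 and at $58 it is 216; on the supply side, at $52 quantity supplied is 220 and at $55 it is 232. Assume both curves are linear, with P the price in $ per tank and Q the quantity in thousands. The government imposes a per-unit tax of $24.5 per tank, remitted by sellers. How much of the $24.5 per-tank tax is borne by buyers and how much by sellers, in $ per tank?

Demand slope: (216 − 222)/(58 − 56) = -3, so Qd = 390 − 3P.
Supply slope: (232 − 220)/(55 − 52) = 4, so Qs = 4P + 12.
Without the tax, 390 − 3P = 4P + 12 gives 7P = 378, so P* = $54 and Q* = 228.
With the tax collected from sellers, supply shifts: Qs = 4(P − 24.5) + 12.
Solving gives Q = 186 with buyers paying $68 and sellers receiving $43.5 (the $24.5 wedge).
Burden on buyers: $14; on sellers: $10.5. (They sum to $24.5.)
The less price-elastic side of the market bears the larger share of a per-unit tax.

Buyers bear $14 per tank; sellers bear $10.5 per tank.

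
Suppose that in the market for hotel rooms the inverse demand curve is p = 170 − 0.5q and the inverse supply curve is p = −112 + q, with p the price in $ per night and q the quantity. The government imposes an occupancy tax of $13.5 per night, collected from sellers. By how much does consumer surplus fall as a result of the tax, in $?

Rewrite in direct form: qd = 340 − 2p and qs = p + 112.
Before the tax: set 340 − 2p = p + 112 → p* = $76, q* = 188.
With the tax collected from sellers, supply shifts: qs = (p − 13.5) + 112.
Solving gives q = 179 with consumers paying $80.5 and sellers receiving $67 (the $13.5 wedge).
ΔCS is the trapezoid between Q = 179 and Q = 188 of height $4.5: ½ · (188 + 179) · 4.5 = $825.75.

Consumer surplus falls by $825.75.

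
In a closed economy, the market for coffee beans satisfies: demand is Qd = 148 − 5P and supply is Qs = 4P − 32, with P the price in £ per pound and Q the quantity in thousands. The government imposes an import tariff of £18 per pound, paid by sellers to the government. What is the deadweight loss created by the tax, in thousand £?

Without the tax, 148 − 5P = 4P − 32 gives 9P = 180, so P* = £20 and Q* = 48.
With the tax collected from sellers, supply shifts: Qs = 4(P − 18) − 32.
Solving gives Q = 8 with buyers paying £28 and sellers receiving £10 (the £18 wedge).
Quantity falls by |ΔQ| = |48 − 8| = 40.
DWL = ½ · t · |ΔQ| = ½ · 18 · 40 = £360.

Deadweight loss = £360 thousand.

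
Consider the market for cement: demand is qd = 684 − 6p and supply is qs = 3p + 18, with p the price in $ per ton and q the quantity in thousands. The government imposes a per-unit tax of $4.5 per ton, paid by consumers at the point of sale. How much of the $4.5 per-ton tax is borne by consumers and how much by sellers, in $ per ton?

Consumers bear $1.5 per ton; sellers bear $3 per ton.

Without the tax, 684 − 6p = 3p + 18 gives 9p = 666, so p* = $74 and q* = 240.
With the tax collected from consumers, demand (in seller-price terms) shifts: qd = 684 − 6(p + 4.5).
Solving gives q = 231 with consumers paying $75.5 and sellers receiving $71 (the $4.5 wedge).
Burden on consumers: $1.5; on sellers: $3. (They sum to $4.5.)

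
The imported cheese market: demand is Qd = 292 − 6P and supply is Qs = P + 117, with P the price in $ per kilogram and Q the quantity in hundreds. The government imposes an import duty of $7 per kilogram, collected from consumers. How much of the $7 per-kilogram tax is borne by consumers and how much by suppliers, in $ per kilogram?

Before the tax: set 292 − 6P = P + 117 → P* = $25, Q* = 142.
With the tax collected from consumers, demand (in seller-price terms) shifts: Qd = 292 − 6(P + 7).
Solving gives Q = 136 with consumers paying $26 and suppliers receiving $19 (the $7 wedge).
Burden on consumers: $1; on suppliers: $6. (They sum to $7.)

Consumers bear $1 per kilogram; suppliers bear $6 per kilogram.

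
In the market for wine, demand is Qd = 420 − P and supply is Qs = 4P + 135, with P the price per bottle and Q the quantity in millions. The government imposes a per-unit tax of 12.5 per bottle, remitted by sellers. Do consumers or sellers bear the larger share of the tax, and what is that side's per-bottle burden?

Consumers bear the larger share: 10 per bottle.

Before the tax: set 420 − P = 4P + 135 → P* = 57, Q* = 363.
With the tax collected from sellers, supply shifts: Qs = 4(P − 12.5) + 135.
New equilibrium: consumers pay 67, sellers receive 54.5, Q = 353. (Wedge: Pb − Ps = 12.5.)
Per-bottle burden: consumers 10, sellers 2.5.
Consumers take the larger share because demand is less price-elastic here (demand slope 1 vs supply slope 4).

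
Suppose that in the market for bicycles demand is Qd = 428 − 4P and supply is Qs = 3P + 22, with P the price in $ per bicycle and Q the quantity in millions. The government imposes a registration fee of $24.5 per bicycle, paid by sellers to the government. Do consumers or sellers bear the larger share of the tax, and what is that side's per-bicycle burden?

Before the tax: set 428 − 4P = 3P + 22 → P* = $58, Q* = 196.
With the tax collected from sellers, supply shifts: Qs = 3(P − 24.5) + 22.
Solving gives Q = 154 with consumers paying $68.5 and sellers receiving $44 (the $24.5 wedge).
Per-bicycle burden: consumers $10.5, sellers $14.
Sellers take the larger share because supply is less price-elastic here (demand slope 4 vs supply slope 3).
The less price-elastic side of the market bears the larger share of a per-unit tax.

Sellers bear the larger share: $14 per bicycle.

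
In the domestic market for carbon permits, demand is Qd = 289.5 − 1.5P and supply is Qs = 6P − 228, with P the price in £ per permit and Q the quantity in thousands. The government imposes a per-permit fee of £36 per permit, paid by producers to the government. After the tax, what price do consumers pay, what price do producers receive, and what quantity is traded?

Without the tax, 289.5 − 1.5P = 6P − 228 gives 7.5P = 517.5, so P* = £69 and Q* = 186.
With the tax collected from producers, supply shifts: Qs = 6(P − 36) − 228.
New equilibrium: consumers pay £97.8, producers receive £61.8, Q = 142.8. (Wedge: Pb − Ps = 36.)
The less price-elastic side of the market bears the larger share of a per-unit tax.

Consumers pay £97.8; producers receive £61.8; quantity = 142.8.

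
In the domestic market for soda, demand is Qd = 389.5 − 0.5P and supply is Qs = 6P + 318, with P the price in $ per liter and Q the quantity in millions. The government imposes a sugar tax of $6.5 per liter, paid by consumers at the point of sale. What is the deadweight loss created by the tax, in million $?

Without the tax, 389.5 − 0.5P = 6P + 318 gives 6.5P = 71.5, so P* = $11 and Q* = 384.
With the tax collected from consumers, demand (in seller-price terms) shifts: Qd = 389.5 − 0.5(P + 6.5).
New equilibrium: consumers pay $17, sellers receive $10.5, Q = 381. (Wedge: Pb − Ps = 6.5.)
Quantity falls by |ΔQ| = |384 − 381| = 3.
DWL = ½ · t · |ΔQ| = ½ · 6.5 · 3 = $9.75.

Deadweight loss = $9.75 million.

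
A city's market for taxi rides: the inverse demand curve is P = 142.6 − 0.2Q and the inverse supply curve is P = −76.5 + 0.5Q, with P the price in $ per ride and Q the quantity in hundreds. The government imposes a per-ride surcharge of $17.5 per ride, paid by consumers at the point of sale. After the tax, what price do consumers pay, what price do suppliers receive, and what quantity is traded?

Consumers pay $85; suppliers receive $67.5; quantity = 288.

Rewrite in direct form: Qd = 713 − 5P and Qs = 2P + 153.
Before the tax: set 713 − 5P = 2P + 153 → P* = $80, Q* = 313.
With the tax collected from consumers, demand (in seller-price terms) shifts: Qd = 713 − 5(P + 17.5).
New equilibrium: consumers pay $85, suppliers receive $67.5, Q = 288. (Wedge: Pb − Ps = 17.5.)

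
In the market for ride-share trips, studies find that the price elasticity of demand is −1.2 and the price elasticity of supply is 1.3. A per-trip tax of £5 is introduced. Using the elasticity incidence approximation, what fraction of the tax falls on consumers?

Consumers' share ≈ 0.52.

Incidence ratio: consumers' share ≈ εs / (εs + |εd|) = 1.3 / (1.3 + 1.2) = 0.52.
Supply is the more elastic side, so consumers bear the larger share.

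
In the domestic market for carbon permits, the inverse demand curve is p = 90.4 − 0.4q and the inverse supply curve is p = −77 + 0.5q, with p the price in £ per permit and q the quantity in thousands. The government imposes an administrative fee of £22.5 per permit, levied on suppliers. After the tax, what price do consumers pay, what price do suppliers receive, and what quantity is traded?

Rewrite in direct form: qd = 226 − 2.5p and qs = 2p + 154.
Without the tax, 226 − 2.5p = 2p + 154 gives 4.5p = 72, so p* = £16 and q* = 186.
With the tax collected from suppliers, supply shifts: qs = 2(p − 22.5) + 154.
Solving gives q = 161 with consumers paying £26 and suppliers receiving £3.5 (the £22.5 wedge).
The less price-elastic side of the market bears the larger share of a per-unit tax.

Consumers pay £26; suppliers receive £3.5; quantity = 161.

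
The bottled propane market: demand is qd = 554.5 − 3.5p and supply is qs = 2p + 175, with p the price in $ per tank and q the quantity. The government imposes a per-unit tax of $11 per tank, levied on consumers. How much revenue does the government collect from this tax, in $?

Tax revenue = $3289.

Before the tax: set 554.5 − 3.5p = 2p + 175 → p* = $69, q* = 313.
With the tax collected from consumers, demand (in seller-price terms) shifts: qd = 554.5 − 3.5(p + 11).
New equilibrium: consumers pay $73, sellers receive $62, q = 299. (Wedge: pb − ps = 11.)
Revenue = t · Q = 11 · 299 = $3289.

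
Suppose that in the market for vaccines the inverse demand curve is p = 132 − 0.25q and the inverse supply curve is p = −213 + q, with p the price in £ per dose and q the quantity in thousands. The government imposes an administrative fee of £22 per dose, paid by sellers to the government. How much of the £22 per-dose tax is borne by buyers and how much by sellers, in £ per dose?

Rewrite in direct form: qd = 528 − 4p and qs = p + 213.
Before the tax: set 528 − 4p = p + 213 → p* = £63, q* = 276.
With the tax collected from sellers, supply shifts: qs = (p − 22) + 213.
New equilibrium: buyers pay £67.4, sellers receive £45.4, q = 258.4. (Wedge: pb − ps = 22.)
Burden on buyers: £4.4; on sellers: £17.6. (They sum to £22.)
The less price-elastic side of the market bears the larger share of a per-unit tax.

Buyers bear £4.4 per dose; sellers bear £17.6 per dose.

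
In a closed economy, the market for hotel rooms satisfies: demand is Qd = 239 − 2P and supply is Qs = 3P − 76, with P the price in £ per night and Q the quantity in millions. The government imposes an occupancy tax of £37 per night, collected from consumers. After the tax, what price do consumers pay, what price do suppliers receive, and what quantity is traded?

Without the tax, 239 − 2P = 3P − 76 gives 5P = 315, so P* = £63 and Q* = 113.
With the tax collected from consumers, demand (in seller-price terms) shifts: Qd = 239 − 2(P + 37).
New equilibrium: consumers pay £85.2, suppliers receive £48.2, Q = 68.6. (Wedge: Pb − Ps = 37.)
The less price-elastic side of the market bears the larger share of a per-unit tax.

Consumers pay £85.2; suppliers receive £48.2; quantity = 68.6.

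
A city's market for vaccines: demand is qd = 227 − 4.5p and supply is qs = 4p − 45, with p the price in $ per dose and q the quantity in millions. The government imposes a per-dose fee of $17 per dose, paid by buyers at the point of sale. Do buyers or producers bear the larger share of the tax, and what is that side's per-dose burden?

Before the tax: set 227 − 4.5p = 4p − 45 → p* = $32, q* = 83.
With the tax collected from buyers, demand (in seller-price terms) shifts: qd = 227 − 4.5(p + 17).
Solving gives q = 47 with buyers paying $40 and producers receiving $23 (the $17 wedge).
Per-dose burden: buyers $8, producers $9.
Producers take the larger share because supply is less price-elastic here (demand slope 4.5 vs supply slope 4).
The less price-elastic side of the market bears the larger share of a per-unit tax.

Producers bear the larger share: $9 per dose.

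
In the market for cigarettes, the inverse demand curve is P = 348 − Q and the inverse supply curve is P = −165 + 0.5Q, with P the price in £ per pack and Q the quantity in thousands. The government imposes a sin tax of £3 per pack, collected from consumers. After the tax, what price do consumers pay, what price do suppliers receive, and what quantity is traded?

Consumers pay £8; suppliers receive £5; quantity = 340.

Rewrite in direct form: Qd = 348 − P and Qs = 2P + 330.
Before the tax: set 348 − P = 2P + 330 → P* = £6, Q* = 342.
With the tax collected from consumers, demand (in seller-price terms) shifts: Qd = 348 − (P + 3).
New equilibrium: consumers pay £8, suppliers receive £5, Q = 340. (Wedge: Pb − Ps = 3.)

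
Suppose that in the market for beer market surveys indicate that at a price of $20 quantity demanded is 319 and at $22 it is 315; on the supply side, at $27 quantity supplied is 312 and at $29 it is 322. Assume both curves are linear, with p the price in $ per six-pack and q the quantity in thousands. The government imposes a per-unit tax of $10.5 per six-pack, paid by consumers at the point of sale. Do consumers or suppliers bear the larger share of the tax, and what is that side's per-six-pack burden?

Demand slope: (315 − 319)/(22 − 20) = -2, so qd = 359 − 2p.
Supply slope: (322 − 312)/(29 − 27) = 5, so qs = 5p + 177.
Before the tax: set 359 − 2p = 5p + 177 → p* = $26, q* = 307.
With the tax collected from consumers, demand (in seller-price terms) shifts: qd = 359 − 2(p + 10.5).
New equilibrium: consumers pay $33.5, suppliers receive $23, q = 292. (Wedge: pb − ps = 10.5.)
Per-six-pack burden: consumers $7.5, suppliers $3.
Consumers take the larger share because demand is less price-elastic here (demand slope 2 vs supply slope 5).

Consumers bear the larger share: $7.5 per six-pack.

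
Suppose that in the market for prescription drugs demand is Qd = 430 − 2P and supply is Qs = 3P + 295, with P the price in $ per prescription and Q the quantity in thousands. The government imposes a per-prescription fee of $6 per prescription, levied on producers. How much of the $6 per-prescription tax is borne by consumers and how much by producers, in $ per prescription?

Before the tax: set 430 − 2P = 3P + 295 → P* = $27, Q* = 376.
With the tax collected from producers, supply shifts: Qs = 3(P − 6) + 295.
Solving gives Q = 368.8 with consumers paying $30.6 and producers receiving $24.6 (the $6 wedge).
Burden on consumers: $3.6; on producers: $2.4. (They sum to $6.)
The less price-elastic side of the market bears the larger share of a per-unit tax.

Consumers bear $3.6 per prescription; producers bear $2.4 per prescription.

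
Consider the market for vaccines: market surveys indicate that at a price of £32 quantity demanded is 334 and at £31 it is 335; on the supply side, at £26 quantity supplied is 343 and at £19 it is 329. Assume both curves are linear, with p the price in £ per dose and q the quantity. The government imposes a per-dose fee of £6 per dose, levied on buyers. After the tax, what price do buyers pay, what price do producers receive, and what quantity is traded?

Demand slope: (335 − 334)/(31 − 32) = -1, so qd = 366 − p.
Supply slope: (329 − 343)/(19 − 26) = 2, so qs = 2p + 291.
Before the tax: set 366 − p = 2p + 291 → p* = £25, q* = 341.
With the tax collected from buyers, demand (in seller-price terms) shifts: qd = 366 − (p + 6).
New equilibrium: buyers pay £29, producers receive £23, q = 337. (Wedge: pb − ps = 6.)

Buyers pay £29; producers receive £23; quantity = 337.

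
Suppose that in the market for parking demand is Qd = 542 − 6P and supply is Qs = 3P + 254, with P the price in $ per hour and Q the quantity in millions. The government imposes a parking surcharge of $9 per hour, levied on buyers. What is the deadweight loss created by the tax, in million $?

Before the tax: set 542 − 6P = 3P + 254 → P* = $32, Q* = 350.
With the tax collected from buyers, demand (in seller-price terms) shifts: Qd = 542 − 6(P + 9).
Solving gives Q = 332 with buyers paying $35 and sellers receiving $26 (the $9 wedge).
Quantity falls by |ΔQ| = |350 − 332| = 18.
DWL = ½ · t · |ΔQ| = ½ · 9 · 18 = $81.

Deadweight loss = $81 million.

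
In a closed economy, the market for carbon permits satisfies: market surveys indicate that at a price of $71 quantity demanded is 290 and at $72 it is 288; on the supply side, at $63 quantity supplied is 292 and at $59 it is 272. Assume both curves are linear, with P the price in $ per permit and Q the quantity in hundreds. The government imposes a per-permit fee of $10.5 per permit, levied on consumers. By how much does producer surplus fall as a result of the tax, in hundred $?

Producer surplus falls by $883.5 hundred.

Demand slope: (288 − 290)/(72 − 71) = -2, so Qd = 432 − 2P.
Supply slope: (272 − 292)/(59 − 63) = 5, so Qs = 5P − 23.
Without the tax, 432 − 2P = 5P − 23 gives 7P = 455, so P* = $65 and Q* = 302.
With the tax collected from consumers, demand (in seller-price terms) shifts: Qd = 432 − 2(P + 10.5).
New equilibrium: consumers pay $72.5, sellers receive $62, Q = 287. (Wedge: Pb − Ps = 10.5.)
ΔPS is the trapezoid between Q = 287 and Q = 302 of height $3: ½ · (302 + 287) · 3 = $883.5.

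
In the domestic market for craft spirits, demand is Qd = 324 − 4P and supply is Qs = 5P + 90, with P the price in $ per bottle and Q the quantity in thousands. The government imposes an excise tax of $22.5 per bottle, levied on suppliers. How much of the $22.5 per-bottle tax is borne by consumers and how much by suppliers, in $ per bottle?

Before the tax: set 324 − 4P = 5P + 90 → P* = $26, Q* = 220.
With the tax collected from suppliers, supply shifts: Qs = 5(P − 22.5) + 90.
Solving gives Q = 170 with consumers paying $38.5 and suppliers receiving $16 (the $22.5 wedge).
Burden on consumers: $12.5; on suppliers: $10. (They sum to $22.5.)

Consumers bear $12.5 per bottle; suppliers bear $10 per bottle.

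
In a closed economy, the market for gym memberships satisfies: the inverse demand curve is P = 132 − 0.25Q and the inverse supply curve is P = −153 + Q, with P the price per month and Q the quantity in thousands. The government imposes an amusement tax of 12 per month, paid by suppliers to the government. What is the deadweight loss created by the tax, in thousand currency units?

Rewrite in direct form: Qd = 528 − 4P and Qs = P + 153.
Before the tax: set 528 − 4P = P + 153 → P* = 75, Q* = 228.
With the tax collected from suppliers, supply shifts: Qs = (P − 12) + 153.
New equilibrium: buyers pay 77.4, suppliers receive 65.4, Q = 218.4. (Wedge: Pb − Ps = 12.)
Quantity falls by |ΔQ| = |228 − 218.4| = 9.6.
DWL = ½ · t · |ΔQ| = ½ · 12 · 9.6 = 57.6.

Deadweight loss = 57.6 thousand.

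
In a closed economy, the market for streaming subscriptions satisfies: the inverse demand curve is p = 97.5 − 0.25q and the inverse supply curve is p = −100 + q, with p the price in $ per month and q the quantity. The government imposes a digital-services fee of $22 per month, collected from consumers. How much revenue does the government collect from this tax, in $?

Tax revenue = $3088.8.

Rewrite in direct form: qd = 390 − 4p and qs = p + 100.
Before the tax: set 390 − 4p = p + 100 → p* = $58, q* = 158.
With the tax collected from consumers, demand (in seller-price terms) shifts: qd = 390 − 4(p + 22).
Solving gives q = 140.4 with consumers paying $62.4 and suppliers receiving $40.4 (the $22 wedge).
Revenue = t · Q = 22 · 140.4 = $3088.8.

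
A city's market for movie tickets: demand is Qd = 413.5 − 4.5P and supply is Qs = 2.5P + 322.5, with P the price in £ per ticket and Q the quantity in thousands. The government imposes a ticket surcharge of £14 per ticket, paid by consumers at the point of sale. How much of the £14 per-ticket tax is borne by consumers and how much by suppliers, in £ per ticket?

Consumers bear £5 per ticket; suppliers bear £9 per ticket.

Without the tax, 413.5 − 4.5P = 2.5P + 322.5 gives 7P = 91, so P* = £13 and Q* = 355.
With the tax collected from consumers, demand (in seller-price terms) shifts: Qd = 413.5 − 4.5(P + 14).
New equilibrium: consumers pay £18, suppliers receive £4, Q = 332.5. (Wedge: Pb − Ps = 14.)
Burden on consumers: £5; on suppliers: £9. (They sum to £14.)
The less price-elastic side of the market bears the larger share of a per-unit tax.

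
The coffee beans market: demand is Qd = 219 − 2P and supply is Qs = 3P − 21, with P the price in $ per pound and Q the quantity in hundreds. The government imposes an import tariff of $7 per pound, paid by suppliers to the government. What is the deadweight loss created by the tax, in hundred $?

Without the tax, 219 − 2P = 3P − 21 gives 5P = 240, so P* = $48 and Q* = 123.
With the tax collected from suppliers, supply shifts: Qs = 3(P − 7) − 21.
New equilibrium: consumers pay $52.2, suppliers receive $45.2, Q = 114.6. (Wedge: Pb − Ps = 7.)
Quantity falls by |ΔQ| = |123 − 114.6| = 8.4.
DWL = ½ · t · |ΔQ| = ½ · 7 · 8.4 = $29.4.

Deadweight loss = $29.4 hundred.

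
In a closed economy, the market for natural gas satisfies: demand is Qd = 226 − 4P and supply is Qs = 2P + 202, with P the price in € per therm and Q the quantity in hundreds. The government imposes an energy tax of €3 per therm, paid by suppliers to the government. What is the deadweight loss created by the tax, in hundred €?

Deadweight loss = €6 hundred.

Without the tax, 226 − 4P = 2P + 202 gives 6P = 24, so P* = €4 and Q* = 210.
With the tax collected from suppliers, supply shifts: Qs = 2(P − 3) + 202.
New equilibrium: consumers pay €5, suppliers receive €2, Q = 206. (Wedge: Pb − Ps = 3.)
Quantity falls by |ΔQ| = |210 − 206| = 4.
DWL = ½ · t · |ΔQ| = ½ · 3 · 4 = €6.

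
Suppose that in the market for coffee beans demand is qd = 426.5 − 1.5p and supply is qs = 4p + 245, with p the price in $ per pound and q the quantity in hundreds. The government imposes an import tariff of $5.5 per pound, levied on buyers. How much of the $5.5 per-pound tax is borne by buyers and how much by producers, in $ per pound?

Without the tax, 426.5 − 1.5p = 4p + 245 gives 5.5p = 181.5, so p* = $33 and q* = 377.
With the tax collected from buyers, demand (in seller-price terms) shifts: qd = 426.5 − 1.5(p + 5.5).
Solving gives q = 371 with buyers paying $37 and producers receiving $31.5 (the $5.5 wedge).
Burden on buyers: $4; on producers: $1.5. (They sum to $5.5.)
The less price-elastic side of the market bears the larger share of a per-unit tax.

Buyers bear $4 per pound; producers bear $1.5 per pound.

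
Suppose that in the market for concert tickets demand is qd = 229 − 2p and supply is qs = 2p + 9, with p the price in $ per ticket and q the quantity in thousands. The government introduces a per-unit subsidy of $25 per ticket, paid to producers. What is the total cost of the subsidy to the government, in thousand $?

Government outlay = $3600 thousand.

Without the subsidy, 229 − 2p = 2p + 9 gives 4p = 220, so p* = $55 and q* = 119.
With a per-unit subsidy paid to producers, each receives p + 25 per unit sold, so supply becomes qs = 2(p + 25) + 9.
New equilibrium: consumers pay $42.5, producers receive $67.5, q = 144. (Wedge: pb − ps = −25.)
Outlay = t · Q = 25 · 144 = $3600.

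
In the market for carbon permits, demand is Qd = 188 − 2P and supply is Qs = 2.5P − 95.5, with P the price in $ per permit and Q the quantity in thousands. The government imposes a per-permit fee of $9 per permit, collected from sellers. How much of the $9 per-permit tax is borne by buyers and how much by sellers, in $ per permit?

Without the tax, 188 − 2P = 2.5P − 95.5 gives 4.5P = 283.5, so P* = $63 and Q* = 62.
With the tax collected from sellers, supply shifts: Qs = 2.5(P − 9) − 95.5.
New equilibrium: buyers pay $68, sellers receive $59, Q = 52. (Wedge: Pb − Ps = 9.)
Burden on buyers: $5; on sellers: $4. (They sum to $9.)
The less price-elastic side of the market bears the larger share of a per-unit tax.

Buyers bear $5 per permit; sellers bear $4 per permit.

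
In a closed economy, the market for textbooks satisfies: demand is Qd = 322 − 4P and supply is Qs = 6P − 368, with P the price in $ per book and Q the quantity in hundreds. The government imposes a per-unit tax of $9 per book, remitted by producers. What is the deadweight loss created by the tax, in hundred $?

Before the tax: set 322 − 4P = 6P − 368 → P* = $69, Q* = 46.
With the tax collected from producers, supply shifts: Qs = 6(P − 9) − 368.
Solving gives Q = 24.4 with buyers paying $74.4 and producers receiving $65.4 (the $9 wedge).
Quantity falls by |ΔQ| = |46 − 24.4| = 21.6.
DWL = ½ · t · |ΔQ| = ½ · 9 · 21.6 = $97.2.

Deadweight loss = $97.2 hundred.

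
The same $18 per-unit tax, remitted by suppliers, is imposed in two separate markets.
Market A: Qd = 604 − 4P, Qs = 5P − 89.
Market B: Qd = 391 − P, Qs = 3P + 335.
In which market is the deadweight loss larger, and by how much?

Market A, by $238.5.

Market A: pre-tax P* = $77, Q* = 296; post-tax Q = 256; deadweight loss = $360.
Market B: pre-tax P* = $14, Q* = 377; post-tax Q = 363.5; deadweight loss = $121.5.
Difference: $360 vs $121.5 → market A is larger by $238.5.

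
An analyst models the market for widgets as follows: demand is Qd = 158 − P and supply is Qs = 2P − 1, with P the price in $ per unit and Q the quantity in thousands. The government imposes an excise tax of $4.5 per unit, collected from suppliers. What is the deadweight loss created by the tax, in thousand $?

Deadweight loss = $6.75 thousand.

Without the tax, 158 − P = 2P − 1 gives 3P = 159, so P* = $53 and Q* = 105.
With the tax collected from suppliers, supply shifts: Qs = 2(P − 4.5) − 1.
New equilibrium: consumers pay $56, suppliers receive $51.5, Q = 102. (Wedge: Pb − Ps = 4.5.)
Quantity falls by |ΔQ| = |105 − 102| = 3.
DWL = ½ · t · |ΔQ| = ½ · 4.5 · 3 = $6.75.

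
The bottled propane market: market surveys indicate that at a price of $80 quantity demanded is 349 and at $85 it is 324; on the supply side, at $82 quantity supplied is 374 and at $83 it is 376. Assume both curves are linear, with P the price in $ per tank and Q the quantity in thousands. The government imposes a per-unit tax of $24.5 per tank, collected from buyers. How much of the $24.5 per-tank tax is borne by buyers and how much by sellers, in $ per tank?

Buyers bear $7 per tank; sellers bear $17.5 per tank.

Demand slope: (324 − 349)/(85 − 80) = -5, so Qd = 749 − 5P.
Supply slope: (376 − 374)/(83 − 82) = 2, so Qs = 2P + 210.
Without the tax, 749 − 5P = 2P + 210 gives 7P = 539, so P* = $77 and Q* = 364.
With the tax collected from buyers, demand (in seller-price terms) shifts: Qd = 749 − 5(P + 24.5).
Solving gives Q = 329 with buyers paying $84 and sellers receiving $59.5 (the $24.5 wedge).
Burden on buyers: $7; on sellers: $17.5. (They sum to $24.5.)
The less price-elastic side of the market bears the larger share of a per-unit tax.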